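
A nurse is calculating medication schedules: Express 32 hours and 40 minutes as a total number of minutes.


Hours: 32
Extra minutes: 40
Minutes per hour: 60
Hours to minutes: 32 x 60 = 1920
Total: 1920 + 40 = 1960

1960


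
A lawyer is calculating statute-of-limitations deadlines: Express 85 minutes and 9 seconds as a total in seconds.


Minutes: 85
Seconds: 9
Convert minutes to seconds: 85 x 60 = 5100
Add remaining seconds: 5100 + 9 = 5109

5109


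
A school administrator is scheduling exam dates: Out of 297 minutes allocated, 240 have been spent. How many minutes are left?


Total budget: 297 minutes
Time used: 240 minutes
Remaining: 297 - 240 = 57 minutes
Percent used: 80.8%
Percent remaining: 19.2%

57


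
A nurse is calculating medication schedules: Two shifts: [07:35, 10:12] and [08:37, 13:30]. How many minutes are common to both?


Interval A: [455, 612] minutes from midnight
Interval B: [517, 810] minutes from midnight
Overlap start = max(455, 517) = 517
Overlap end = min(612, 810) = 612
Overlap = 612 - 517 = 95 minutes

95


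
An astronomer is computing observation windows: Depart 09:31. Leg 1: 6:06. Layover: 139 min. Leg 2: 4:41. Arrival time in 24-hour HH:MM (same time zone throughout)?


Depart: 09:31
Leg 1: +366 min -> 15:37
Layover: +139 min -> 17:56
Leg 2: +281 min -> 22:37
Total travel: 786 minutes = 13h 6m
Arrival: 22:37

22:37


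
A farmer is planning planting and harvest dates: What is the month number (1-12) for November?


Calendar month order:
10. October
11. November <--
12. December
November is month number 11

11


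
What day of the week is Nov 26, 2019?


Date: 2019-11-26
January 1, 2019 is a Tuesday
Day of year: 330
Offset from Jan 1: 329 days
329 mod 7 = 0
Result: Tuesday

Tuesday


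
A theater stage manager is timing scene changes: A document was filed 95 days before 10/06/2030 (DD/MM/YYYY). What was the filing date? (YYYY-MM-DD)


Start: 2030-06-10
Subtracting 95 days
Days already passed in June: 10
After going back through June: 85 more days to subtract
May 2030: 31 days, 54 remaining
April 2030: 30 days, 24 remaining
March 2030 has 31 days, need 24
Result: 2030-03-07

2030-03-07


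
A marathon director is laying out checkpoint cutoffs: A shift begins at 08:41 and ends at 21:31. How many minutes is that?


Start time: 08:41 = 521 minutes from midnight
End time: 21:31 = 1291 minutes from midnight
Difference: 1291 - 521 = 770 minutes
That is 12 hours and 50 minutes

770


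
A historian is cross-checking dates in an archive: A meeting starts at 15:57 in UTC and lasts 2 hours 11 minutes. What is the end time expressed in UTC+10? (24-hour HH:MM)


Start: 15:57 in UTC
Step 1 - add duration:
  minutes: 57 + 11 = 68 (carry 1h)
  hours: 15 + 2 + 1 = 18
  end in UTC: 18:08
Step 2 - convert UTC -> UTC+10:
  offset difference: 10 - (0) = 10 hours
  18 + (10) = 28 -> mod 24 = 4
Result: 04:08 in UTC+10

04:08


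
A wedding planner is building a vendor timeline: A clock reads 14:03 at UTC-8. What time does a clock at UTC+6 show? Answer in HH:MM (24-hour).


Local time: 14:03 at UTC-8 (offset -8h)
Target zone: UTC+6 (offset 6h)
Difference: 6 - (-8) = 14 hours
Calculation: 14 + (14) = 28
Wraparound: (28) mod 24 = 4
Result: 04:03

04:03


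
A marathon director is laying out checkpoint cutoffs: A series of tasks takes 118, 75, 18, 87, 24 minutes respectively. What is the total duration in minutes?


Durations: 118, 75, 18, 87, 24
Running sum: 118
+ 75 = 193
+ 18 = 211
+ 87 = 298
+ 24 = 322
Total duration: 322 minutes
That is 5 hours and 22 minutes

322


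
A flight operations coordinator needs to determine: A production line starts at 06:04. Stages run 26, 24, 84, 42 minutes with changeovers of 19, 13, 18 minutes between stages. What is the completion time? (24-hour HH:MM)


Start: 06:04 = 364 min from midnight
  after task 1 (26 min): 06:30
  after break (19 min): 06:49
  after task 2 (24 min): 07:13
  after break (13 min): 07:26
  after task 3 (84 min): 08:50
  after break (18 min): 09:08
  after task 4 (42 min): 09:50
Total elapsed: 226 minutes
End time: 09:50

09:50


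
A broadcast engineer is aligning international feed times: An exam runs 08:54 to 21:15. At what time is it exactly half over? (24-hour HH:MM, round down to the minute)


Start time: 08:54 = 534 minutes from midnight
End time: 21:15 = 1275 minutes from midnight
Sum: 534 + 1275 = 1809
Midpoint: 1809 / 2 = 904 minutes
Convert: 904 / 60 = 15 hours, 4 minutes
Result: 15:04

15:04


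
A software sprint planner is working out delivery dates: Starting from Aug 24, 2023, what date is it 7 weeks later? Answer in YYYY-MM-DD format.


Start: 2023-08-24
Weeks to add: 7
Convert to days: 7 x 7 = 49 days
Add 49 days to 2023-08-24
Result: 2023-10-12

2023-10-12


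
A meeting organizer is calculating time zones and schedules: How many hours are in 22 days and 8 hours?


Days: 22
Extra hours: 8
Hours per day: 24
Days to hours: 22 x 24 = 528
Total: 528 + 8 = 536

536


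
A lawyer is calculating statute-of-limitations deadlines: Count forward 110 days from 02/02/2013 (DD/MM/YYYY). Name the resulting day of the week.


Start: 2013-02-02 (Saturday)
Step 1 - find target date: add 110 days
  2013-02-02 + 110 days = 2013-05-23
Step 2 - day of week:
  110 mod 7 = 5
  Saturday + 5 days -> Thursday
Result: Thursday (2013-05-23)

Thursday


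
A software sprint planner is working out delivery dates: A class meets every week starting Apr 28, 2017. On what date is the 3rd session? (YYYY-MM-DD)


First occurrence: 2017-04-28 (occurrence 1)
Each occurrence is 7 days after the previous.
Occurrence 3 is 2 weeks after the first.
2 weeks = 14 days
2017-04-28 + 14 days = 2017-05-12

2017-05-12


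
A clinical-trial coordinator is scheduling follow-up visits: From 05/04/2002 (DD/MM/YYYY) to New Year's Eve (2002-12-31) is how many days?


Start: April 05, 2002
End: December 31, 2002
Days left in April: 25
May: 31
June: 30
July: 31
August: 31
... plus remaining months
Sum of remaining months: 245
Total: 25 + 245 = 270

270


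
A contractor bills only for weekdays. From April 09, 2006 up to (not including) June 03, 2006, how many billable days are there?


Start: 2006-04-09 (Sunday)
End (exclusive): 2006-06-03 (Saturday)
Total calendar days: 55
Full weeks: 55 // 7 = 7 -> 35 weekdays
Remaining 6 days starting on Sunday:
  Sun(-), Mon(w), Tue(w), Wed(w), Thu(w), Fri(w) -> 5 weekdays
Total business days: 35 + 5 = 40

40


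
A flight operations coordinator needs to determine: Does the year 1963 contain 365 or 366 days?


Year: 1963
Check leap year rules:
Divisible by 4? No
1963 is not a leap year
Days: 365

365


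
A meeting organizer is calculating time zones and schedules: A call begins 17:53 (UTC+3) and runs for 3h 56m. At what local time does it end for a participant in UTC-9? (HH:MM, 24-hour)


Start: 17:53 in UTC+3
Step 1 - add duration:
  minutes: 53 + 56 = 109 (carry 1h)
  hours: 17 + 3 + 1 = 21
  end in UTC+3: 21:49
Step 2 - convert UTC+3 -> UTC-9:
  offset difference: -9 - (3) = -12 hours
  21 + (-12) = 9 -> mod 24 = 9
Result: 09:49 in UTC-9

09:49


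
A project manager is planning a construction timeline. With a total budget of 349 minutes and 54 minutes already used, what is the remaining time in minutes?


Total budget: 349 minutes
Time used: 54 minutes
Remaining: 349 - 54 = 295 minutes
Percent used: 15.5%
Percent remaining: 84.5%

295


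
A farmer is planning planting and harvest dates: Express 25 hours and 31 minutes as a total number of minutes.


Hours: 25
Extra minutes: 31
Minutes per hour: 60
Hours to minutes: 25 x 60 = 1500
Total: 1500 + 31 = 1531

1531


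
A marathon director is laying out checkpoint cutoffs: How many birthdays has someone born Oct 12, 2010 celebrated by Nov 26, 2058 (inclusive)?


Birth: 2010-10-12
Reference: 2058-11-26
Year difference: 2058 - 2010 = 48
Has birthday (10-12) occurred by 11-26? Yes
Age in full years: 48

48


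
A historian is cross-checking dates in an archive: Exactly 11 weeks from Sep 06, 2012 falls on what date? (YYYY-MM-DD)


Start: 2012-09-06
Weeks to add: 11
Convert to days: 11 x 7 = 77 days
Add 77 days to 2012-09-06
Result: 2012-11-22

2012-11-22


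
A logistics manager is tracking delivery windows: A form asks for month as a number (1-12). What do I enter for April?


Calendar month order:
3. March
4. April <--
5. May
April is month number 4

4


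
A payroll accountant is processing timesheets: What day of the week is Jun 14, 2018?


Date: 2018-06-14
January 1, 2018 is a Monday
Day of year: 165
Offset from Jan 1: 164 days
164 mod 7 = 3
Result: Thursday

Thursday


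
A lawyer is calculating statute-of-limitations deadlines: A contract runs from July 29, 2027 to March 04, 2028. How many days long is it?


Start date: 2027-07-29
End date: 2028-03-04
Jul 2027: +3 days
Aug 2027: +31 days
Sep 2027: +30 days
... (6 more months)
Total: 219 days

219


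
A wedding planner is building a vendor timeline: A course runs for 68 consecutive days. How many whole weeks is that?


Total days: 68
Days per week: 7
Division: 68 / 7 = 9 remainder 5
Complete weeks: 9
Remaining days: 5

9


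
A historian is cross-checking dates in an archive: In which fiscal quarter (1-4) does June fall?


Month: June (month 6)
Q1: January-March (months 1-3)
Q2: April-June (months 4-6)
Q3: July-September (months 7-9)
Q4: October-December (months 10-12)
Month 6 falls in Q2

2


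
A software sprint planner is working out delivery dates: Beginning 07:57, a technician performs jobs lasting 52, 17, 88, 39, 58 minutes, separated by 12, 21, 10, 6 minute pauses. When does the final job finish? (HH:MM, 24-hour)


Start: 07:57 = 477 min from midnight
  after task 1 (52 min): 08:49
  after break (12 min): 09:01
  after task 2 (17 min): 09:18
  after break (21 min): 09:39
  after task 3 (88 min): 11:07
  after break (10 min): 11:17
  after task 4 (39 min): 11:56
  after break (6 min): 12:02
  after task 5 (58 min): 13:00
Total elapsed: 303 minutes
End time: 13:00

13:00


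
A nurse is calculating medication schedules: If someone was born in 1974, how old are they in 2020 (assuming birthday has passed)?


Birth year: 1974
Current year: 2020
Age = current year - birth year
Age = 2020 - 1974 = 46

46


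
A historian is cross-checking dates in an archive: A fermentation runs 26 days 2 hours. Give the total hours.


Days: 26
Extra hours: 2
Hours per day: 24
Days to hours: 26 x 24 = 624
Total: 624 + 2 = 626

626


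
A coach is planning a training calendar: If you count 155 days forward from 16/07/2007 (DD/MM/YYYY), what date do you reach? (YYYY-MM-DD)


Start: 2007-07-16
Adding 155 days
Days remaining in July: 15
After July: 140 days still to add
August 2007: 31 days, 109 remaining
September 2007: 30 days, 79 remaining
October 2007: 31 days, 48 remaining
November 2007: 30 days, 18 remaining
Result: 2007-12-18

2007-12-18


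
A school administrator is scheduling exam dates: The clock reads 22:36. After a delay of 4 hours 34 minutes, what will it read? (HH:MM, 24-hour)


Start time: 22:36
Adding: 4 hours 34 minutes
Minutes: 36 + 34 = 70
Minute overflow: 70 >= 60, so carry 1 hour, minutes = 10
Hours: 22 + 4 + 1 = 27
Hour wraparound: 27 mod 24 = 3
Result: 03:10

03:10


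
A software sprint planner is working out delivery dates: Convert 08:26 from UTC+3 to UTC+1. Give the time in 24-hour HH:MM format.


Local time: 08:26 at UTC+3 (offset 3h)
Target zone: UTC+1 (offset 1h)
Difference: 1 - (3) = -2 hours
Calculation: 8 + (-2) = 6
Result: 06:26

06:26


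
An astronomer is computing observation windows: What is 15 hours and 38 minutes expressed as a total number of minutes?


Hours: 15
Minutes: 38
Convert hours to minutes: 15 x 60 = 900
Add remaining minutes: 900 + 38 = 938

938


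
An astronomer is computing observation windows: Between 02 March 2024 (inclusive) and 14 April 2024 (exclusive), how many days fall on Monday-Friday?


Start: 2024-03-02 (Saturday)
End (exclusive): 2024-04-14 (Sunday)
Total calendar days: 43
Full weeks: 43 // 7 = 6 -> 30 weekdays
Remaining 1 days starting on Saturday:
  Sat(-) -> 0 weekdays
Total business days: 30 + 0 = 30

30


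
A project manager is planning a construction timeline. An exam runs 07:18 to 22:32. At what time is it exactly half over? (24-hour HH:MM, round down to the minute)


Start time: 07:18 = 438 minutes from midnight
End time: 22:32 = 1352 minutes from midnight
Sum: 438 + 1352 = 1790
Midpoint: 1790 / 2 = 895 minutes
Convert: 895 / 60 = 14 hours, 55 minutes
Result: 14:55

14:55


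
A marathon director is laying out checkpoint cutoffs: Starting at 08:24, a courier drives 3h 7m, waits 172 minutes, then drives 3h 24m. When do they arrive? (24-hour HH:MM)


Depart: 08:24
Leg 1: +187 min -> 11:31
Layover: +172 min -> 14:23
Leg 2: +204 min -> 17:47
Total travel: 563 minutes = 9h 23m
Arrival: 17:47

17:47


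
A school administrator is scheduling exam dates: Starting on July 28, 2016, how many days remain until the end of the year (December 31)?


Start: July 28, 2016
End: December 31, 2016
Days left in July: 3
August: 31
September: 30
October: 31
November: 30
... plus remaining months
Sum of remaining months: 153
Total: 3 + 153 = 156

156


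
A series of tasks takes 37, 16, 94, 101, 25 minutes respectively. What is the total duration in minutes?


Durations: 37, 16, 94, 101, 25
Running sum: 37
+ 16 = 53
+ 94 = 147
+ 101 = 248
+ 25 = 273
Total duration: 273 minutes
That is 4 hours and 33 minutes

273


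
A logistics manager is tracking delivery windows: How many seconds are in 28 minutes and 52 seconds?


Minutes: 28
Seconds: 52
Convert minutes to seconds: 28 x 60 = 1680
Add remaining seconds: 1680 + 52 = 1732

1732


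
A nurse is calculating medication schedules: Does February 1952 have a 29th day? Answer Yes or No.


Year: 1952
Divisible by 4? 1952 / 4 = 488.0 -> Yes
Divisible by 100? 1952 / 100 = 19.52 -> No
Divisible by 4 but not 100, so it IS a leap year

Yes


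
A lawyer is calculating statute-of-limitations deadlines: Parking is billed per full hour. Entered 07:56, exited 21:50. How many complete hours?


Start: 07:56
End: 21:50
Hour difference: 21 - 7 = 14 hours
Minute difference: 50 - 56 = -6 minutes
Total minutes: 834
Complete hours: 834 / 60 = 13 (remainder 54)

13


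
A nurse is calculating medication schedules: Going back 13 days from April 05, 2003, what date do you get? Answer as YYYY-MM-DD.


Start: 2003-04-05
Subtracting 13 days
Days already passed in April: 5
After going back through April: 8 more days to subtract
March 2003 has 31 days, need 8
Result: 2003-03-23

2003-03-23


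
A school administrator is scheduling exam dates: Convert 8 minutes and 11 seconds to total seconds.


Minutes: 8
Extra seconds: 11
Seconds per minute: 60
Minutes to seconds: 8 x 60 = 480
Total: 480 + 11 = 491

491


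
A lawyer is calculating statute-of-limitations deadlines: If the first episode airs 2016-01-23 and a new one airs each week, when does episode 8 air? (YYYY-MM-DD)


First occurrence: 2016-01-23 (occurrence 1)
Each occurrence is 7 days after the previous.
Occurrence 8 is 7 weeks after the first.
7 weeks = 49 days
2016-01-23 + 49 days = 2016-03-12

2016-03-12


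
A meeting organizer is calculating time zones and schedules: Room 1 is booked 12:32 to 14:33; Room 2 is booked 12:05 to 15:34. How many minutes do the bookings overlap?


Interval A: [752, 873] minutes from midnight
Interval B: [725, 934] minutes from midnight
Overlap start = max(752, 725) = 752
Overlap end = min(873, 934) = 873
Overlap = 873 - 752 = 121 minutes

121


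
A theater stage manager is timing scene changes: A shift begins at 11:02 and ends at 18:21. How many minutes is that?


Start time: 11:02 = 662 minutes from midnight
End time: 18:21 = 1101 minutes from midnight
Difference: 1101 - 662 = 439 minutes
That is 7 hours and 19 minutes

439


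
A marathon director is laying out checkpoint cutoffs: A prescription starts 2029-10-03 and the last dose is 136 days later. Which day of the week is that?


Start: 2029-10-03 (Wednesday)
Step 1 - find target date: add 136 days
  2029-10-03 + 136 days = 2030-02-16
Step 2 - day of week:
  136 mod 7 = 3
  Wednesday + 3 days -> Saturday
Result: Saturday (2030-02-16)

Saturday


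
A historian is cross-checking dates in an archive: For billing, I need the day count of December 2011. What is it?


Month: December
Year: 2011
December is a 31-day month
Total: 31 days

31


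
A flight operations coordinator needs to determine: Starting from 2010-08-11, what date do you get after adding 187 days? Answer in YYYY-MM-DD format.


Start: 2010-08-11
Adding 187 days
Days remaining in August: 20
After August: 167 days still to add
September 2010: 30 days, 137 remaining
October 2010: 31 days, 106 remaining
November 2010: 30 days, 76 remaining
December 2010: 31 days, 45 remaining
Result: 2011-02-14

2011-02-14


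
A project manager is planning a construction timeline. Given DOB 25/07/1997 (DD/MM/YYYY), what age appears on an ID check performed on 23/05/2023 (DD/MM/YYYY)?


Birth: 1997-07-25
Reference: 2023-05-23
Year difference: 2023 - 1997 = 26
Has birthday (07-25) occurred by 05-23? No
Birthday not yet reached this year -> subtract 1
Age in full years: 25

25


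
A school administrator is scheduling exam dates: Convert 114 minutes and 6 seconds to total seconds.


Minutes: 114
Extra seconds: 6
Seconds per minute: 60
Minutes to seconds: 114 x 60 = 6840
Total: 6840 + 6 = 6846

6846


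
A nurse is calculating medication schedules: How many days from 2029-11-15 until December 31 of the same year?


Start: November 15, 2029
End: December 31, 2029
Days left in November: 15
December: 31
Sum of remaining months: 31
Total: 15 + 31 = 46

46


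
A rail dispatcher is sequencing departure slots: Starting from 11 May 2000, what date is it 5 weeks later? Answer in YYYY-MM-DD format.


Start: 2000-05-11
Weeks to add: 5
Convert to days: 5 x 7 = 35 days
Add 35 days to 2000-05-11
Result: 2000-06-15

2000-06-15


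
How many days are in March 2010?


Month: March
Year: 2010
March is a 31-day month
Total: 31 days

31


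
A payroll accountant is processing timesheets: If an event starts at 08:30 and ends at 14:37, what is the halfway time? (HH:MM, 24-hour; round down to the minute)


Start time: 08:30 = 510 minutes from midnight
End time: 14:37 = 877 minutes from midnight
Sum: 510 + 877 = 1387
Midpoint: 1387 / 2 = 693 minutes
Convert: 693 / 60 = 11 hours, 33 minutes
Result: 11:33

11:33


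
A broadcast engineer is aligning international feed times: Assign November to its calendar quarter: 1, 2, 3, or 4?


Month: November (month 11)
Q1: January-March (months 1-3)
Q2: April-June (months 4-6)
Q3: July-September (months 7-9)
Q4: October-December (months 10-12)
Month 11 falls in Q4

4


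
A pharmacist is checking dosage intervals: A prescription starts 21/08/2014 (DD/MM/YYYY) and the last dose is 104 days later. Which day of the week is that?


Start: 2014-08-21 (Thursday)
Step 1 - find target date: add 104 days
  2014-08-21 + 104 days = 2014-12-03
Step 2 - day of week:
  104 mod 7 = 6
  Thursday + 6 days -> Wednesday
Result: Wednesday (2014-12-03)

Wednesday


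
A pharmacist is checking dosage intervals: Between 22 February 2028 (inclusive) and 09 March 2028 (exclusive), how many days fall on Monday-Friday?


Start: 2028-02-22 (Tuesday)
End (exclusive): 2028-03-09 (Thursday)
Total calendar days: 16
Full weeks: 16 // 7 = 2 -> 10 weekdays
Remaining 2 days starting on Tuesday:
  Tue(w), Wed(w) -> 2 weekdays
Total business days: 10 + 2 = 12

12


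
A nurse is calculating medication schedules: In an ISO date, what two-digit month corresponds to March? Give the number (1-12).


Calendar month order:
2. February
3. March <--
4. April
March is month number 3

3


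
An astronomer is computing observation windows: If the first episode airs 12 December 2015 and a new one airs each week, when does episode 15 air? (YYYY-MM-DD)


First occurrence: 2015-12-12 (occurrence 1)
Each occurrence is 7 days after the previous.
Occurrence 15 is 14 weeks after the first.
14 weeks = 98 days
2015-12-12 + 98 days = 2016-03-19

2016-03-19


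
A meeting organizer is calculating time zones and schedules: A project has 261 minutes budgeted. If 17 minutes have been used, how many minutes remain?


Total budget: 261 minutes
Time used: 17 minutes
Remaining: 261 - 17 = 244 minutes
Percent used: 6.5%
Percent remaining: 93.5%

244


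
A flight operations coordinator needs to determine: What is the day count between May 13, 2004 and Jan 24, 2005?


Start date: 2004-05-13
End date: 2005-01-24
May 2004: +19 days
Jun 2004: +30 days
Jul 2004: +31 days
... (6 more months)
Total: 256 days

256


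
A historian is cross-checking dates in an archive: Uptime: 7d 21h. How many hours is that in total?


Days: 7
Extra hours: 21
Hours per day: 24
Days to hours: 7 x 24 = 168
Total: 168 + 21 = 189

189


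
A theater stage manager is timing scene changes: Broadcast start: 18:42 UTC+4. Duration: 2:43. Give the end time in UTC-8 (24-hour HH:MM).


Start: 18:42 in UTC+4
Step 1 - add duration:
  minutes: 42 + 43 = 85 (carry 1h)
  hours: 18 + 2 + 1 = 21
  end in UTC+4: 21:25
Step 2 - convert UTC+4 -> UTC-8:
  offset difference: -8 - (4) = -12 hours
  21 + (-12) = 9 -> mod 24 = 9
Result: 09:25 in UTC-8

09:25


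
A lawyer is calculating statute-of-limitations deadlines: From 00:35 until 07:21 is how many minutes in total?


Start time: 00:35 = 35 minutes from midnight
End time: 07:21 = 441 minutes from midnight
Difference: 441 - 35 = 406 minutes
That is 6 hours and 46 minutes

406


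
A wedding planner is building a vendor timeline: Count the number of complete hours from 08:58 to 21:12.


Start: 08:58
End: 21:12
Hour difference: 21 - 8 = 13 hours
Minute difference: 12 - 58 = -46 minutes
Total minutes: 734
Complete hours: 734 / 60 = 12 (remainder 14)

12


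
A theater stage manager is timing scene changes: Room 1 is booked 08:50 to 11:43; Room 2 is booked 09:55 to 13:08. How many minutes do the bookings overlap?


Interval A: [530, 703] minutes from midnight
Interval B: [595, 788] minutes from midnight
Overlap start = max(530, 595) = 595
Overlap end = min(703, 788) = 703
Overlap = 703 - 595 = 108 minutes

108


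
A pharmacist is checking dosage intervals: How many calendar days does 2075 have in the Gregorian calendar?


Year: 2075
Check leap year rules:
Divisible by 4? No
2075 is not a leap year
Days: 365

365


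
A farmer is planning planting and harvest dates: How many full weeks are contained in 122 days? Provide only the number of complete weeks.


Total days: 122
Days per week: 7
Division: 122 / 7 = 17 remainder 3
Complete weeks: 17
Remaining days: 3

17


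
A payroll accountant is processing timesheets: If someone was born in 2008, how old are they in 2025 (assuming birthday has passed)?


Birth year: 2008
Current year: 2025
Age = current year - birth year
Age = 2025 - 2008 = 17

17


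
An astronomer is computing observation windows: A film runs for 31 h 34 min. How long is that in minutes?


Hours: 31
Minutes: 34
Convert hours to minutes: 31 x 60 = 1860
Add remaining minutes: 1860 + 34 = 1894

1894


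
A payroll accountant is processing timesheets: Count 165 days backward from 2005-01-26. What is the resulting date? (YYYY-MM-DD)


Start: 2005-01-26
Subtracting 165 days
Days already passed in January: 26
After going back through January: 139 more days to subtract
December 2004: 31 days, 108 remaining
November 2004: 30 days, 78 remaining
October 2004: 31 days, 47 remaining
September 2004: 30 days, 17 remaining
Result: 2004-08-14

2004-08-14


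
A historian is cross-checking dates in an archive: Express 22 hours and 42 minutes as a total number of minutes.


Hours: 22
Extra minutes: 42
Minutes per hour: 60
Hours to minutes: 22 x 60 = 1320
Total: 1320 + 42 = 1362

1362


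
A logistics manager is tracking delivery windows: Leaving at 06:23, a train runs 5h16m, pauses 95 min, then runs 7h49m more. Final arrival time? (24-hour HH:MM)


Depart: 06:23
Leg 1: +316 min -> 11:39
Layover: +95 min -> 13:14
Leg 2: +469 min -> 21:03
Total travel: 880 minutes = 14h 40m
Arrival: 21:03

21:03


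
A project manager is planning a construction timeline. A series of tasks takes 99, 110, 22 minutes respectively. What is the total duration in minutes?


Durations: 99, 110, 22
Running sum: 99
+ 110 = 209
+ 22 = 231
Total duration: 231 minutes
That is 3 hours and 51 minutes

231


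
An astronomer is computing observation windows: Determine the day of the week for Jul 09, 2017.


Date: 2017-07-09
January 1, 2017 is a Sunday
Day of year: 190
Offset from Jan 1: 189 days
189 mod 7 = 0
Result: Sunday

Sunday


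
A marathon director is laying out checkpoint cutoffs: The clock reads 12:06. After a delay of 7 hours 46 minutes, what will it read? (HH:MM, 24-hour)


Start time: 12:06
Adding: 7 hours 46 minutes
Minutes: 6 + 46 = 52
Hours: 12 + 7 + 0 = 19
Result: 19:52

19:52


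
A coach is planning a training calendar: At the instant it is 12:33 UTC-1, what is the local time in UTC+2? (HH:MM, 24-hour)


Local time: 12:33 at UTC-1 (offset -1h)
Target zone: UTC+2 (offset 2h)
Difference: 2 - (-1) = 3 hours
Calculation: 12 + (3) = 15
Result: 15:33

15:33


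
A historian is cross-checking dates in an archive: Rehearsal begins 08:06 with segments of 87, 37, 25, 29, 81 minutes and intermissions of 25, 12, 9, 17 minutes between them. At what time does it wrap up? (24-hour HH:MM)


Start: 08:06 = 486 min from midnight
  after task 1 (87 min): 09:33
  after break (25 min): 09:58
  after task 2 (37 min): 10:35
  after break (12 min): 10:47
  after task 3 (25 min): 11:12
  after break (9 min): 11:21
  after task 4 (29 min): 11:50
  after break (17 min): 12:07
  after task 5 (81 min): 13:28
Total elapsed: 322 minutes
End time: 13:28

13:28


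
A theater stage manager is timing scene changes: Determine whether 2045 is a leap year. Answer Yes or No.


Year: 2045
Divisible by 4? 2045 / 4 = 511.25 -> No
Not divisible by 4, so NOT a leap year

No


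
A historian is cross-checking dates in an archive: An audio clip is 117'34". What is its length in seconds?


Minutes: 117
Seconds: 34
Convert minutes to seconds: 117 x 60 = 7020
Add remaining seconds: 7020 + 34 = 7054

7054


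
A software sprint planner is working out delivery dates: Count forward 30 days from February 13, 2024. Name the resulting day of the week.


Start: 2024-02-13 (Tuesday)
Step 1 - find target date: add 30 days
  2024-02-13 + 30 days = 2024-03-14
Step 2 - day of week:
  30 mod 7 = 2
  Tuesday + 2 days -> Thursday
Result: Thursday (2024-03-14)

Thursday


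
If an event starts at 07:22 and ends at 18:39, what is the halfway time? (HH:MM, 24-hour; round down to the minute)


Start time: 07:22 = 442 minutes from midnight
End time: 18:39 = 1119 minutes from midnight
Sum: 442 + 1119 = 1561
Midpoint: 1561 / 2 = 780 minutes
Convert: 780 / 60 = 13 hours, 0 minutes
Result: 13:00

13:00


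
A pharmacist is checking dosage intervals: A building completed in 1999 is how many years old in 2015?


Birth year: 1999
Current year: 2015
Age = current year - birth year
Age = 2015 - 1999 = 16

16


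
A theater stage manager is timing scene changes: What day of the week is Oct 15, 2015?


Date: 2015-10-15
January 1, 2015 is a Thursday
Day of year: 288
Offset from Jan 1: 287 days
287 mod 7 = 0
Result: Thursday

Thursday


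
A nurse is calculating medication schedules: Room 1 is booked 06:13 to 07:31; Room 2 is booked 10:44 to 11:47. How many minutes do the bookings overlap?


Interval A: [373, 451] minutes from midnight
Interval B: [644, 707] minutes from midnight
Overlap start = max(373, 644) = 644
Overlap end = min(451, 707) = 451
End <= start, so the intervals do not overlap: 0 minutes

0


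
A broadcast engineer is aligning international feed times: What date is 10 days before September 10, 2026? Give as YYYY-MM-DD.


Start: 2026-09-10
Subtracting 10 days
Days already passed in September: 10
Result: 2026-08-31

2026-08-31


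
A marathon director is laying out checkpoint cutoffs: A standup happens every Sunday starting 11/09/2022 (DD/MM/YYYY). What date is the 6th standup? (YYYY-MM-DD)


First occurrence: 2022-09-11 (occurrence 1)
Each occurrence is 7 days after the previous.
Occurrence 6 is 5 weeks after the first.
5 weeks = 35 days
2022-09-11 + 35 days = 2022-10-16

2022-10-16


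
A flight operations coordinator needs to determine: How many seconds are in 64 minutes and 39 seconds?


Minutes: 64
Extra seconds: 39
Seconds per minute: 60
Minutes to seconds: 64 x 60 = 3840
Total: 3840 + 39 = 3879

3879


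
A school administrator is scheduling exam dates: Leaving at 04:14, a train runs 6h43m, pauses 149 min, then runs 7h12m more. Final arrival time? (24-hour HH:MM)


Depart: 04:14
Leg 1: +403 min -> 10:57
Layover: +149 min -> 13:26
Leg 2: +432 min -> 20:38
Total travel: 984 minutes = 16h 24m
Arrival: 20:38

20:38


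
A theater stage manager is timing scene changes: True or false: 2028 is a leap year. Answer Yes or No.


Year: 2028
Divisible by 4? 2028 / 4 = 507.0 -> Yes
Divisible by 100? 2028 / 100 = 20.28 -> No
Divisible by 4 but not 100, so it IS a leap year

Yes


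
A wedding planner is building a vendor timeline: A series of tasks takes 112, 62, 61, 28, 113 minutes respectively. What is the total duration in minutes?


Durations: 112, 62, 61, 28, 113
Running sum: 112
+ 62 = 174
+ 61 = 235
+ 28 = 263
+ 113 = 376
Total duration: 376 minutes
That is 6 hours and 16 minutes

376


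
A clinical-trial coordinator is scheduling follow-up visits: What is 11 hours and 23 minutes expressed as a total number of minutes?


Hours: 11
Minutes: 23
Convert hours to minutes: 11 x 60 = 660
Add remaining minutes: 660 + 23 = 683

683


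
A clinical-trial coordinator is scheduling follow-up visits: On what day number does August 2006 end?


Month: August
Year: 2006
August is a 31-day month
Total: 31 days

31


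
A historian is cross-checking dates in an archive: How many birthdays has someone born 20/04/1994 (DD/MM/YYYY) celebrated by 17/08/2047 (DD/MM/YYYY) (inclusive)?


Birth: 1994-04-20
Reference: 2047-08-17
Year difference: 2047 - 1994 = 53
Has birthday (04-20) occurred by 08-17? Yes
Age in full years: 53

53


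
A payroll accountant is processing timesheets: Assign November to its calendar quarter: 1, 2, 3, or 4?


Month: November (month 11)
Q1: January-March (months 1-3)
Q2: April-June (months 4-6)
Q3: July-September (months 7-9)
Q4: October-December (months 10-12)
Month 11 falls in Q4

4


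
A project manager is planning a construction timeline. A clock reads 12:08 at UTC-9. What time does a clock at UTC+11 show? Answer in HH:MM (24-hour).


Local time: 12:08 at UTC-9 (offset -9h)
Target zone: UTC+11 (offset 11h)
Difference: 11 - (-9) = 20 hours
Calculation: 12 + (20) = 32
Wraparound: (32) mod 24 = 8
Result: 08:08

08:08


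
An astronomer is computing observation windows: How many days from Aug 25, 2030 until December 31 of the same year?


Start: August 25, 2030
End: December 31, 2030
Days left in August: 6
September: 30
October: 31
November: 30
December: 31
Sum of remaining months: 122
Total: 6 + 122 = 128

128


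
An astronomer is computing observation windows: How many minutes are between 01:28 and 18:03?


Start time: 01:28 = 88 minutes from midnight
End time: 18:03 = 1083 minutes from midnight
Difference: 1083 - 88 = 995 minutes
That is 16 hours and 35 minutes

995


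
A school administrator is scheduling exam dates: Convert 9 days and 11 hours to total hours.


Days: 9
Extra hours: 11
Hours per day: 24
Days to hours: 9 x 24 = 216
Total: 216 + 11 = 227

227


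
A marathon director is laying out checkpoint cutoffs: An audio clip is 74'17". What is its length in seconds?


Minutes: 74
Seconds: 17
Convert minutes to seconds: 74 x 60 = 4440
Add remaining seconds: 4440 + 17 = 4457

4457


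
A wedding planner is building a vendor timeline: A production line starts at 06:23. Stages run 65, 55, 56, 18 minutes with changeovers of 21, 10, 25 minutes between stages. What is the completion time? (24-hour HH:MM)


Start: 06:23 = 383 min from midnight
  after task 1 (65 min): 07:28
  after break (21 min): 07:49
  after task 2 (55 min): 08:44
  after break (10 min): 08:54
  after task 3 (56 min): 09:50
  after break (25 min): 10:15
  after task 4 (18 min): 10:33
Total elapsed: 250 minutes
End time: 10:33

10:33


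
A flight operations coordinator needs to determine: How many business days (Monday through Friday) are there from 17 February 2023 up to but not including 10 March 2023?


Start: 2023-02-17 (Friday)
End (exclusive): 2023-03-10 (Friday)
Total calendar days: 21
Full weeks: 21 // 7 = 3 -> 15 weekdays
Remaining 0 days starting on Friday:
Total business days: 15 + 0 = 15

15


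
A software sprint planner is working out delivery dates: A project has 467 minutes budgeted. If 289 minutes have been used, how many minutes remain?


Total budget: 467 minutes
Time used: 289 minutes
Remaining: 467 - 289 = 178 minutes
Percent used: 61.9%
Percent remaining: 38.1%

178


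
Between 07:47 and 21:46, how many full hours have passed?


Start: 07:47
End: 21:46
Hour difference: 21 - 7 = 14 hours
Minute difference: 46 - 47 = -1 minutes
Total minutes: 839
Complete hours: 839 / 60 = 13 (remainder 59)

13


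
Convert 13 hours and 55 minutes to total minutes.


Hours: 13
Extra minutes: 55
Minutes per hour: 60
Hours to minutes: 13 x 60 = 780
Total: 780 + 55 = 835

835


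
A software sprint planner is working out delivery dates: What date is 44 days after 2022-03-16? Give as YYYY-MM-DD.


Start: 2022-03-16
Adding 44 days
Days remaining in March: 15
After March: 29 days still to add
April 2022 has 30 days, need 29
Result: 2022-04-29

2022-04-29


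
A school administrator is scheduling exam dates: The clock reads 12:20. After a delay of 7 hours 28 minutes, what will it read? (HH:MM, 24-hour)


Start time: 12:20
Adding: 7 hours 28 minutes
Minutes: 20 + 28 = 48
Hours: 12 + 7 + 0 = 19
Result: 19:48

19:48


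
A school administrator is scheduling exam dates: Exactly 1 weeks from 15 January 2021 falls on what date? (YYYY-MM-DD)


Start: 2021-01-15
Weeks to add: 1
Convert to days: 1 x 7 = 7 days
Add 7 days to 2021-01-15
Result: 2021-01-22

2021-01-22


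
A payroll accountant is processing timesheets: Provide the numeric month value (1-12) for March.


Calendar month order:
2. February
3. March <--
4. April
March is month number 3

3


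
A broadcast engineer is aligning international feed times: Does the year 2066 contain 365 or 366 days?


Year: 2066
Check leap year rules:
Divisible by 4? No
2066 is not a leap year
Days: 365

365


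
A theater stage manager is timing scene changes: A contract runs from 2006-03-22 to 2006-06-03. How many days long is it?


Start date: 2006-03-22
End date: 2006-06-03
Mar 2006: +10 days
Apr 2006: +30 days
May 2006: +31 days
Jun 2006: +2 days
Total: 73 days

73


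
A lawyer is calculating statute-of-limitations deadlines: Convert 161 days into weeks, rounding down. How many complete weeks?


Total days: 161
Days per week: 7
Division: 161 / 7 = 23 remainder 0
Complete weeks: 23
Remaining days: 0

23


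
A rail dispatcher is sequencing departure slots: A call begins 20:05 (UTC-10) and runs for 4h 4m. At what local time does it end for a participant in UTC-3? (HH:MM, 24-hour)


Start: 20:05 in UTC-10
Step 1 - add duration:
  minutes: 5 + 4 = 9
  hours: 20 + 4 + 0 = 24
  end in UTC-10: 00:09
Step 2 - convert UTC-10 -> UTC-3:
  offset difference: -3 - (-10) = 7 hours
  0 + (7) = 7 -> mod 24 = 7
Result: 07:09 in UTC-3

07:09


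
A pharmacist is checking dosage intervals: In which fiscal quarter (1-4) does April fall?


Month: April (month 4)
Q1: January-March (months 1-3)
Q2: April-June (months 4-6)
Q3: July-September (months 7-9)
Q4: October-December (months 10-12)
Month 4 falls in Q2

2


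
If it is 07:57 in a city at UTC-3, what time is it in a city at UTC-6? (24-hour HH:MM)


Local time: 07:57 at UTC-3 (offset -3h)
Target zone: UTC-6 (offset -6h)
Difference: -6 - (-3) = -3 hours
Calculation: 7 + (-3) = 4
Result: 04:57

04:57


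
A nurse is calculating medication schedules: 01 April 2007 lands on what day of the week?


Date: 2007-04-01
January 1, 2007 is a Monday
Day of year: 91
Offset from Jan 1: 90 days
90 mod 7 = 6
Result: Sunday

Sunday


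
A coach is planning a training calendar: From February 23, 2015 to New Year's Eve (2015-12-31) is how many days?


Start: February 23, 2015
End: December 31, 2015
Days left in February: 5
March: 31
April: 30
May: 31
June: 30
... plus remaining months
Sum of remaining months: 306
Total: 5 + 306 = 311

311


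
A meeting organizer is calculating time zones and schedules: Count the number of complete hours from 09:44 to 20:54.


Start: 09:44
End: 20:54
Hour difference: 20 - 9 = 11 hours
Minute difference: 54 - 44 = 10 minutes
Total minutes: 670
Complete hours: 670 / 60 = 11 (remainder 10)

11


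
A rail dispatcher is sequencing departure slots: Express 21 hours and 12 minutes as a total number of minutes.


Hours: 21
Extra minutes: 12
Minutes per hour: 60
Hours to minutes: 21 x 60 = 1260
Total: 1260 + 12 = 1272

1272


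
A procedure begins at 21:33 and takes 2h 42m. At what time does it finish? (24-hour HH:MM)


Start time: 21:33
Adding: 2 hours 42 minutes
Minutes: 33 + 42 = 75
Minute overflow: 75 >= 60, so carry 1 hour, minutes = 15
Hours: 21 + 2 + 1 = 24
Hour wraparound: 24 mod 24 = 0
Result: 00:15

00:15


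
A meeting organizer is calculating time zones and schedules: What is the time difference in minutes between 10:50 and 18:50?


Start time: 10:50 = 650 minutes from midnight
End time: 18:50 = 1130 minutes from midnight
Difference: 1130 - 650 = 480 minutes
That is 8 hours and 0 minutes

480


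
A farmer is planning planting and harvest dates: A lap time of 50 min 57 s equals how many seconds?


Minutes: 50
Seconds: 57
Convert minutes to seconds: 50 x 60 = 3000
Add remaining seconds: 3000 + 57 = 3057

3057


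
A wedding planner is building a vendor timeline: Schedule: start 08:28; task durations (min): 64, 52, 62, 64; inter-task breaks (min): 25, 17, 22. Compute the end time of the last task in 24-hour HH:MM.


Start: 08:28 = 508 min from midnight
  after task 1 (64 min): 09:32
  after break (25 min): 09:57
  after task 2 (52 min): 10:49
  after break (17 min): 11:06
  after task 3 (62 min): 12:08
  after break (22 min): 12:30
  after task 4 (64 min): 13:34
Total elapsed: 306 minutes
End time: 13:34

13:34


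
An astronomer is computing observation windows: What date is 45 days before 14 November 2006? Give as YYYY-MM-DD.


Start: 2006-11-14
Subtracting 45 days
Days already passed in November: 14
After going back through November: 31 more days to subtract
October 2006 has 31 days, need 31
Result: 2006-09-30

2006-09-30


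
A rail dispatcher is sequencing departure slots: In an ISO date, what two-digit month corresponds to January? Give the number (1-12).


Calendar month order:
1. January <--
2. February
January is month number 1

1


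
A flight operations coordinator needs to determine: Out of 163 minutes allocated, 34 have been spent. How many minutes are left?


Total budget: 163 minutes
Time used: 34 minutes
Remaining: 163 - 34 = 129 minutes
Percent used: 20.9%
Percent remaining: 79.1%

129


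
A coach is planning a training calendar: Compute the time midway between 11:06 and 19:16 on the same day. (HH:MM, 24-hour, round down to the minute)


Start time: 11:06 = 666 minutes from midnight
End time: 19:16 = 1156 minutes from midnight
Sum: 666 + 1156 = 1822
Midpoint: 1822 / 2 = 911 minutes
Convert: 911 / 60 = 15 hours, 11 minutes
Result: 15:11

15:11
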